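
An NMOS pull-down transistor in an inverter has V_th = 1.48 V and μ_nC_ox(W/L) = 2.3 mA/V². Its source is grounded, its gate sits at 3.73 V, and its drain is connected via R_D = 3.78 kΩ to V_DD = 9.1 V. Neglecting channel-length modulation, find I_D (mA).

V_GS = V_G = 3.73 V, so V_ov = 3.73 − 1.48 = 2.25 V.
Assume saturation: I_D = ½ k_n V_ov² = 0.5 × 2.3 × 2.25² = 5.82 mA, giving V_DS = V_DD − I_D R_D = 9.1 − 5.82 × 3.78 = -12.9 V.
But -12.9 V < V_ov = 2.25 V, so the device is actually in triode.
In triode I_D = k_n[V_ov V_DS − ½ V_DS²] and I_D = (V_DD − V_DS)/R_D. Equating: 4.35 V_DS² − 20.56 V_DS + 9.1 = 0, giving V_DS = 0.494 V (the root below V_ov).
I_D = (9.1 − 0.494) / 3.78 = 2.28 mA.

I_D = 2.28 mA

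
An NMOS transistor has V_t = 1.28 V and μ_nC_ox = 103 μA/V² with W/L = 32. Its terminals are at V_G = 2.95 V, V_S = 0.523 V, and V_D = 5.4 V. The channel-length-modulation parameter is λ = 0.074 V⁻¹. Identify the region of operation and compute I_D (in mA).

Saturation; I_D = 2.95 mA

V_GS = V_G − V_S = 2.95 − 0.523 = 2.43 V; V_DS = V_D − V_S = 5.4 − 0.523 = 4.88 V.
k_n = μ_nC_ox · (W/L) = 3.296 mA/V².
V_ov = V_GS − V_t = 2.43 − 1.28 = 1.15 V.
Since V_DS = 4.88 V ≥ V_ov = 1.15 V, the device is in saturation.
I_D = ½ k_n V_ov² (1 + λ V_DS) = 0.5 × 3.296 × 1.15² × (1 + 0.074 × 4.88) = 2.95 mA.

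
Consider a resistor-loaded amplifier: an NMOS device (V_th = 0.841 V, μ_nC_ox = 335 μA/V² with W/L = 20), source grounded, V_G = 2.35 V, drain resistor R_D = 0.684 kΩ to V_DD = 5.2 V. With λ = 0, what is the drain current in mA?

I_D = 6.31 mA

V_GS = V_G = 2.35 V, so V_ov = 2.35 − 0.841 = 1.51 V.
k_n = μ_nC_ox · (W/L) = 6.7 mA/V².
Assume saturation: I_D = ½ k_n V_ov² = 0.5 × 6.7 × 1.51² = 7.63 mA, giving V_DS = V_DD − I_D R_D = 5.2 − 7.63 × 0.684 = -0.0177 V.
But -0.0177 V < V_ov = 1.51 V, so the device is actually in triode.
In triode I_D = k_n[V_ov V_DS − ½ V_DS²] and I_D = (V_DD − V_DS)/R_D. Equating: 2.29 V_DS² − 7.915 V_DS + 5.2 = 0, giving V_DS = 0.882 V (the root below V_ov).
I_D = (5.2 − 0.882) / 0.684 = 6.31 mA.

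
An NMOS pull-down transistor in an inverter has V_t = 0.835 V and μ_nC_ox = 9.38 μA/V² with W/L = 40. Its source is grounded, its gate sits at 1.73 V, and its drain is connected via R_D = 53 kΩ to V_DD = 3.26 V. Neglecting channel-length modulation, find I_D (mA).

I_D = 0.0579 mA

V_GS = V_G = 1.73 V, so V_ov = 1.73 − 0.835 = 0.895 V.
k_n = μ_nC_ox · (W/L) = 0.3752 mA/V².
Assume saturation: I_D = ½ k_n V_ov² = 0.5 × 0.3752 × 0.895² = 0.15 mA, giving V_DS = V_DD − I_D R_D = 3.26 − 0.15 × 53 = -4.7 V.
But -4.7 V < V_ov = 0.895 V, so the device is actually in triode.
In triode I_D = k_n[V_ov V_DS − ½ V_DS²] and I_D = (V_DD − V_DS)/R_D. Equating: 9.94 V_DS² − 18.8 V_DS + 3.26 = 0, giving V_DS = 0.193 V (the root below V_ov).
I_D = (3.26 − 0.193) / 53 = 0.0579 mA.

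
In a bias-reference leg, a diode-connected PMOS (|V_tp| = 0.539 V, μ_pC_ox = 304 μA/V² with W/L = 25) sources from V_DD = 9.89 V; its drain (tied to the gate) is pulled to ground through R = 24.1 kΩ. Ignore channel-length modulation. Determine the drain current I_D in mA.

I_D = 0.375 mA

With gate tied to drain, V_SG = V_SD ≥ V_SG − |V_tp|, so the device is in saturation.
k_p = μ_pC_ox · (W/L) = 7.6 mA/V².
KCL at the drain: ½ k_p (V_SG − |V_tp|)² = (V_DD − V_SG)/R.
Let x = V_SG − 0.539. Then 91.6 x² + x − 9.351 = 0, giving x = 0.314 V (positive root), so V_SG = 0.853 V.
I_D = (V_DD − V_SG)/R = (9.89 − 0.853) / 24.1 = 0.375 mA.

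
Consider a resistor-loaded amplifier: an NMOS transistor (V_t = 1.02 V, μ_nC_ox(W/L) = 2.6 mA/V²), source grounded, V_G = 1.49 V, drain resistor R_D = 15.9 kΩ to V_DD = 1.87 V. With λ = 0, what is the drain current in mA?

V_GS = V_G = 1.49 V, so V_ov = 1.49 − 1.02 = 0.47 V.
Assume saturation: I_D = ½ k_n V_ov² = 0.5 × 2.6 × 0.47² = 0.287 mA, giving V_DS = V_DD − I_D R_D = 1.87 − 0.287 × 15.9 = -2.7 V.
But -2.7 V < V_ov = 0.47 V, so the device is actually in triode.
In triode I_D = k_n[V_ov V_DS − ½ V_DS²] and I_D = (V_DD − V_DS)/R_D. Equating: 20.7 V_DS² − 20.43 V_DS + 1.87 = 0, giving V_DS = 0.102 V (the root below V_ov).
I_D = (1.87 − 0.102) / 15.9 = 0.111 mA.

I_D = 0.111 mA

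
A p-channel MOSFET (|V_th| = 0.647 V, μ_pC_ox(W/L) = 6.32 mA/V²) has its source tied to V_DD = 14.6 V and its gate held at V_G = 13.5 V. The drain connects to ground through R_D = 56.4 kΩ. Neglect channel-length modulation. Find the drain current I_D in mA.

V_SG = V_DD − V_G = 14.6 − 13.5 = 1.1 V, so V_ov = 1.1 − 0.647 = 0.453 V.
Assume saturation: I_D = ½ k_p V_ov² = 0.5 × 6.32 × 0.453² = 0.648 mA, giving V_SD = V_DD − I_D R_D = 14.6 − 0.648 × 56.4 = -22 V.
But -22 V < V_ov = 0.453 V, so the device is actually in triode.
In triode I_D = k_p[V_ov V_SD − ½ V_SD²] and I_D = (V_DD − V_SD)/R_D. Equating: 178 V_SD² − 162.5 V_SD + 14.6 = 0, giving V_SD = 0.101 V (the root below V_ov).
I_D = (14.6 − 0.101) / 56.4 = 0.257 mA.

I_D = 0.257 mA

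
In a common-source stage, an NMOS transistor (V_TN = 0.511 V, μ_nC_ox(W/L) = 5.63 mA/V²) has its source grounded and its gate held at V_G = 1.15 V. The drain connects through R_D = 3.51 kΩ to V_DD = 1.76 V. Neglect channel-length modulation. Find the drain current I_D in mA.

I_D = 0.460 mA

V_GS = V_G = 1.15 V, so V_ov = 1.15 − 0.511 = 0.639 V.
Assume saturation: I_D = ½ k_n V_ov² = 0.5 × 5.63 × 0.639² = 1.15 mA, giving V_DS = V_DD − I_D R_D = 1.76 − 1.15 × 3.51 = -2.27 V.
But -2.27 V < V_ov = 0.639 V, so the device is actually in triode.
In triode I_D = k_n[V_ov V_DS − ½ V_DS²] and I_D = (V_DD − V_DS)/R_D. Equating: 9.88 V_DS² − 13.63 V_DS + 1.76 = 0, giving V_DS = 0.144 V (the root below V_ov).
I_D = (1.76 − 0.144) / 3.51 = 0.46 mA.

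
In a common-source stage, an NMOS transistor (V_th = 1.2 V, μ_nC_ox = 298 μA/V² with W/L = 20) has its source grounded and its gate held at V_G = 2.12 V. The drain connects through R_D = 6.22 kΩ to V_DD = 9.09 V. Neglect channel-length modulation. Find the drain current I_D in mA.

V_GS = V_G = 2.12 V, so V_ov = 2.12 − 1.2 = 0.92 V.
k_n = μ_nC_ox · (W/L) = 5.96 mA/V².
Assume saturation: I_D = ½ k_n V_ov² = 0.5 × 5.96 × 0.92² = 2.52 mA, giving V_DS = V_DD − I_D R_D = 9.09 − 2.52 × 6.22 = -6.6 V.
But -6.6 V < V_ov = 0.92 V, so the device is actually in triode.
In triode I_D = k_n[V_ov V_DS − ½ V_DS²] and I_D = (V_DD − V_DS)/R_D. Equating: 18.5 V_DS² − 35.11 V_DS + 9.09 = 0, giving V_DS = 0.31 V (the root below V_ov).
I_D = (9.09 − 0.31) / 6.22 = 1.41 mA.

I_D = 1.41 mA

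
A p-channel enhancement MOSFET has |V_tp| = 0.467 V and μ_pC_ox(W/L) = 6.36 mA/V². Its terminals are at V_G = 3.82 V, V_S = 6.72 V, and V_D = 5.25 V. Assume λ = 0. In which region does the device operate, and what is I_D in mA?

V_SG = V_S − V_G = 6.72 − 3.82 = 2.9 V; V_SD = V_S − V_D = 6.72 − 5.25 = 1.47 V.
V_ov = V_SG − |V_tp| = 2.9 − 0.467 = 2.43 V.
Since V_SD = 1.47 V < V_ov = 2.43 V, the device is in the triode region.
I_D = k_p [V_ov · V_SD − ½ V_SD²] = 6.36 × [2.43 × 1.47 − 0.5 × 1.47²] = 15.9 mA.

Triode; I_D = 15.9 mA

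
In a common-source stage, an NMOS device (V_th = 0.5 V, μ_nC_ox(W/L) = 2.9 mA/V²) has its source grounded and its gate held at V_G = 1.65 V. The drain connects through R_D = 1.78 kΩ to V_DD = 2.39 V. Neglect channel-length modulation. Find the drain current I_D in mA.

I_D = 1.11 mA

V_GS = V_G = 1.65 V, so V_ov = 1.65 − 0.5 = 1.15 V.
Assume saturation: I_D = ½ k_n V_ov² = 0.5 × 2.9 × 1.15² = 1.92 mA, giving V_DS = V_DD − I_D R_D = 2.39 − 1.92 × 1.78 = -1.02 V.
But -1.02 V < V_ov = 1.15 V, so the device is actually in triode.
In triode I_D = k_n[V_ov V_DS − ½ V_DS²] and I_D = (V_DD − V_DS)/R_D. Equating: 2.58 V_DS² − 6.936 V_DS + 2.39 = 0, giving V_DS = 0.406 V (the root below V_ov).
I_D = (2.39 − 0.406) / 1.78 = 1.11 mA.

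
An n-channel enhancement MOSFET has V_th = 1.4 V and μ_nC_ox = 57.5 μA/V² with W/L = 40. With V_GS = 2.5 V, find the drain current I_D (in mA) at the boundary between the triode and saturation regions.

I_D = 1.39 mA

At the boundary V_DS = V_ov = V_GS − V_th = 2.5 − 1.4 = 1.1 V.
k_n = μ_nC_ox · (W/L) = 2.3 mA/V².
I_D = ½ k_n V_ov² = 0.5 × 2.3 × 1.1² = 1.39 mA.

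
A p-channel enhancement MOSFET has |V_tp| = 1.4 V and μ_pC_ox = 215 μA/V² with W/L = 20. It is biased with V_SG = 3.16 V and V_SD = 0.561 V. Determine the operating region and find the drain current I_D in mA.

Triode; I_D = 3.57 mA

k_p = μ_pC_ox · (W/L) = 4.3 mA/V².
V_ov = V_SG − |V_tp| = 3.16 − 1.4 = 1.76 V.
Since V_SD = 0.561 V < V_ov = 1.76 V, the device is in the triode region.
I_D = k_p [V_ov · V_SD − ½ V_SD²] = 4.3 × [1.76 × 0.561 − 0.5 × 0.561²] = 3.57 mA.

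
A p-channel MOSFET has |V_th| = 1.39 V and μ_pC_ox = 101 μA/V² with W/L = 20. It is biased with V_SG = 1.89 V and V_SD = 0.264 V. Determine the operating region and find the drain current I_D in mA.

Triode; I_D = 0.196 mA

k_p = μ_pC_ox · (W/L) = 2.02 mA/V².
V_ov = V_SG − |V_th| = 1.89 − 1.39 = 0.5 V.
Since V_SD = 0.264 V < V_ov = 0.5 V, the device is in the triode region.
I_D = k_p [V_ov · V_SD − ½ V_SD²] = 2.02 × [0.5 × 0.264 − 0.5 × 0.264²] = 0.196 mA.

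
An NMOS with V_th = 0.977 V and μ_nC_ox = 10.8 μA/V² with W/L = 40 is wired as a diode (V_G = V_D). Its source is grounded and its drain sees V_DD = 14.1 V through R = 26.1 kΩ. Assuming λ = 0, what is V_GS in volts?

With gate tied to drain, V_GS = V_DS ≥ V_GS − V_th, so the device is in saturation.
k_n = μ_nC_ox · (W/L) = 0.432 mA/V².
KCL at the drain: ½ k_n (V_GS − V_th)² = (V_DD − V_GS)/R.
Let x = V_GS − 0.977. Then 5.64 x² + x − 13.12 = 0, giving x = 1.44 V (positive root), so V_GS = 2.42 V.
I_D = (V_DD − V_GS)/R = (14.1 − 2.42) / 26.1 = 0.448 mA.

V_GS = 2.42 V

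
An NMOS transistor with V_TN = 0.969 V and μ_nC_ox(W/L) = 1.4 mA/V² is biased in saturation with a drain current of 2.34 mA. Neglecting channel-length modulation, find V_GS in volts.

In saturation I_D = ½ k_n (V_GS − V_TN)², so V_GS − V_TN = √(2 I_D / k_n) = √(2 × 2.34 / 1.4) = 1.83 V.
V_GS = 0.969 + 1.83 = 2.8 V.

V_GS = 2.80 V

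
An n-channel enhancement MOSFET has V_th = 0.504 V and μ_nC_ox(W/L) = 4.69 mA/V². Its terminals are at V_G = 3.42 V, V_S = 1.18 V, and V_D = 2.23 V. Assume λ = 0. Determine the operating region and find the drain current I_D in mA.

V_GS = V_G − V_S = 3.42 − 1.18 = 2.24 V; V_DS = V_D − V_S = 2.23 − 1.18 = 1.05 V.
V_ov = V_GS − V_th = 2.24 − 0.504 = 1.74 V.
Since V_DS = 1.05 V < V_ov = 1.74 V, the device is in the triode region.
I_D = k_n [V_ov · V_DS − ½ V_DS²] = 4.69 × [1.74 × 1.05 − 0.5 × 1.05²] = 5.96 mA.

Triode; I_D = 5.96 mA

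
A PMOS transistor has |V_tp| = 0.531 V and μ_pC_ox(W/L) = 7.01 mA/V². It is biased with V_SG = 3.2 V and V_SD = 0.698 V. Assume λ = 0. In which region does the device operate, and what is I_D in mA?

Triode; I_D = 11.4 mA

V_ov = V_SG − |V_tp| = 3.2 − 0.531 = 2.67 V.
Since V_SD = 0.698 V < V_ov = 2.67 V, the device is in the triode region.
I_D = k_p [V_ov · V_SD − ½ V_SD²] = 7.01 × [2.67 × 0.698 − 0.5 × 0.698²] = 11.4 mA.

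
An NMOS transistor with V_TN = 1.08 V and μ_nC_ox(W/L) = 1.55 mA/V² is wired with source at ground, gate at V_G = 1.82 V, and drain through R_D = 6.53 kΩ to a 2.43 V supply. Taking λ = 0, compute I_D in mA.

V_GS = V_G = 1.82 V, so V_ov = 1.82 − 1.08 = 0.74 V.
Assume saturation: I_D = ½ k_n V_ov² = 0.5 × 1.55 × 0.74² = 0.424 mA, giving V_DS = V_DD − I_D R_D = 2.43 − 0.424 × 6.53 = -0.341 V.
But -0.341 V < V_ov = 0.74 V, so the device is actually in triode.
In triode I_D = k_n[V_ov V_DS − ½ V_DS²] and I_D = (V_DD − V_DS)/R_D. Equating: 5.06 V_DS² − 8.49 V_DS + 2.43 = 0, giving V_DS = 0.366 V (the root below V_ov).
I_D = (2.43 − 0.366) / 6.53 = 0.316 mA.

I_D = 0.316 mA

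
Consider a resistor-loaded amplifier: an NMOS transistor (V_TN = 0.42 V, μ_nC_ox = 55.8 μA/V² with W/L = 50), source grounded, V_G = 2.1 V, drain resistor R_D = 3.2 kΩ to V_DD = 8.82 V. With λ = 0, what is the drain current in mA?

V_GS = V_G = 2.1 V, so V_ov = 2.1 − 0.42 = 1.68 V.
k_n = μ_nC_ox · (W/L) = 2.79 mA/V².
Assume saturation: I_D = ½ k_n V_ov² = 0.5 × 2.79 × 1.68² = 3.94 mA, giving V_DS = V_DD − I_D R_D = 8.82 − 3.94 × 3.2 = -3.78 V.
But -3.78 V < V_ov = 1.68 V, so the device is actually in triode.
In triode I_D = k_n[V_ov V_DS − ½ V_DS²] and I_D = (V_DD − V_DS)/R_D. Equating: 4.46 V_DS² − 16 V_DS + 8.82 = 0, giving V_DS = 0.68 V (the root below V_ov).
I_D = (8.82 − 0.68) / 3.2 = 2.54 mA.

I_D = 2.54 mA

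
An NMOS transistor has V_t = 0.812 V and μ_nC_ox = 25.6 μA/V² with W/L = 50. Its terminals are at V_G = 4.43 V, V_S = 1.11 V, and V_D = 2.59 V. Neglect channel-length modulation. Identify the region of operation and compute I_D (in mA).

Triode; I_D = 3.35 mA

V_GS = V_G − V_S = 4.43 − 1.11 = 3.32 V; V_DS = V_D − V_S = 2.59 − 1.11 = 1.48 V.
k_n = μ_nC_ox · (W/L) = 1.28 mA/V².
V_ov = V_GS − V_t = 3.32 − 0.812 = 2.51 V.
Since V_DS = 1.48 V < V_ov = 2.51 V, the device is in the triode region.
I_D = k_n [V_ov · V_DS − ½ V_DS²] = 1.28 × [2.51 × 1.48 − 0.5 × 1.48²] = 3.35 mA.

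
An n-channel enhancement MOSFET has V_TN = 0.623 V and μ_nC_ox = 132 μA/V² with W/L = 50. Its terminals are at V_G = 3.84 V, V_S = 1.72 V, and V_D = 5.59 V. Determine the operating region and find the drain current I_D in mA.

V_GS = V_G − V_S = 3.84 − 1.72 = 2.12 V; V_DS = V_D − V_S = 5.59 − 1.72 = 3.87 V.
k_n = μ_nC_ox · (W/L) = 6.6 mA/V².
V_ov = V_GS − V_TN = 2.12 − 0.623 = 1.5 V.
Since V_DS = 3.87 V ≥ V_ov = 1.5 V, the device is in saturation.
I_D = ½ k_n V_ov² = 0.5 × 6.6 × 1.5² = 7.4 mA.

Saturation; I_D = 7.40 mA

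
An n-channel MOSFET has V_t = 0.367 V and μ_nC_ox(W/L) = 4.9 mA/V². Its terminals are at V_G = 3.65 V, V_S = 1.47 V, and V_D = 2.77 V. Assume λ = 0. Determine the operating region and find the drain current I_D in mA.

V_GS = V_G − V_S = 3.65 − 1.47 = 2.18 V; V_DS = V_D − V_S = 2.77 − 1.47 = 1.3 V.
V_ov = V_GS − V_t = 2.18 − 0.367 = 1.81 V.
Since V_DS = 1.3 V < V_ov = 1.81 V, the device is in the triode region.
I_D = k_n [V_ov · V_DS − ½ V_DS²] = 4.9 × [1.81 × 1.3 − 0.5 × 1.3²] = 7.41 mA.

Triode; I_D = 7.41 mA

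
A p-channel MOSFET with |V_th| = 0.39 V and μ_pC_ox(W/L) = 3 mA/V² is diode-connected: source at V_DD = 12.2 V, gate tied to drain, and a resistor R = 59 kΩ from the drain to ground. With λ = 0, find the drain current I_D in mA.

I_D = 0.194 mA

With gate tied to drain, V_SG = V_SD ≥ V_SG − |V_th|, so the device is in saturation.
KCL at the drain: ½ k_p (V_SG − |V_th|)² = (V_DD − V_SG)/R.
Let x = V_SG − 0.39. Then 88.5 x² + x − 11.81 = 0, giving x = 0.36 V (positive root), so V_SG = 0.75 V.
I_D = (V_DD − V_SG)/R = (12.2 − 0.75) / 59 = 0.194 mA.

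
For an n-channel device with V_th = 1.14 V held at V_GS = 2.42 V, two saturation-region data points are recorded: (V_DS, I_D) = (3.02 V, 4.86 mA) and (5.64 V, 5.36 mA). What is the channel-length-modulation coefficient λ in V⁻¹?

With V_GS fixed, I_D ∝ (1 + λ V_DS) in saturation, so I_D2/I_D1 = (1 + λ V_DS2)/(1 + λ V_DS1).
5.36/4.86 = 1.103 = (1 + 5.64 λ)/(1 + 3.02 λ).
Solving: λ (I_D1 V_DS2 − I_D2 V_DS1) = I_D2 − I_D1, so λ = (5.36 − 4.86) / (4.86 × 5.64 − 5.36 × 3.02) = 0.5 / 11.2 = 0.0446 V⁻¹.

λ = 0.0446 V⁻¹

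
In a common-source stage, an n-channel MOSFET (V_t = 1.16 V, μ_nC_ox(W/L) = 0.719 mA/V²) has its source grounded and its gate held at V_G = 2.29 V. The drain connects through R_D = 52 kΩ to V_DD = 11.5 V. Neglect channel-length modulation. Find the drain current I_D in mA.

V_GS = V_G = 2.29 V, so V_ov = 2.29 − 1.16 = 1.13 V.
Assume saturation: I_D = ½ k_n V_ov² = 0.5 × 0.719 × 1.13² = 0.459 mA, giving V_DS = V_DD − I_D R_D = 11.5 − 0.459 × 52 = -12.4 V.
But -12.4 V < V_ov = 1.13 V, so the device is actually in triode.
In triode I_D = k_n[V_ov V_DS − ½ V_DS²] and I_D = (V_DD − V_DS)/R_D. Equating: 18.7 V_DS² − 43.25 V_DS + 11.5 = 0, giving V_DS = 0.307 V (the root below V_ov).
I_D = (11.5 − 0.307) / 52 = 0.215 mA.

I_D = 0.215 mA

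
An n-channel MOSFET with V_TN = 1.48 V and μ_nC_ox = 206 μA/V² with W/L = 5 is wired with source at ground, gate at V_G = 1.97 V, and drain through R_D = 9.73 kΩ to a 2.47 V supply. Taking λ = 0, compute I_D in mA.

I_D = 0.124 mA

V_GS = V_G = 1.97 V, so V_ov = 1.97 − 1.48 = 0.49 V.
k_n = μ_nC_ox · (W/L) = 1.03 mA/V².
Assume saturation: I_D = ½ k_n V_ov² = 0.5 × 1.03 × 0.49² = 0.124 mA, giving V_DS = V_DD − I_D R_D = 2.47 − 0.124 × 9.73 = 1.27 V.
V_DS = 1.27 V ≥ V_ov = 0.49 V, confirming saturation.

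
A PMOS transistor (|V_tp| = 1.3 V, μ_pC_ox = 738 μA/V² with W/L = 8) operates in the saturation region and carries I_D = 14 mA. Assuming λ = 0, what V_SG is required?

k_p = μ_pC_ox · (W/L) = 5.904 mA/V².
In saturation I_D = ½ k_p (V_SG − |V_tp|)², so V_SG − |V_tp| = √(2 I_D / k_p) = √(2 × 14 / 5.904) = 2.18 V.
V_SG = 1.3 + 2.18 = 3.48 V.

V_SG = 3.48 V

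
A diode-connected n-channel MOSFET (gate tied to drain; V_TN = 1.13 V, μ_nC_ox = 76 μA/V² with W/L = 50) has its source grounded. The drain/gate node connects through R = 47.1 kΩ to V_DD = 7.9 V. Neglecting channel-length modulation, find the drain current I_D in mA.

With gate tied to drain, V_GS = V_DS ≥ V_GS − V_TN, so the device is in saturation.
k_n = μ_nC_ox · (W/L) = 3.8 mA/V².
KCL at the drain: ½ k_n (V_GS − V_TN)² = (V_DD − V_GS)/R.
Let x = V_GS − 1.13. Then 89.5 x² + x − 6.77 = 0, giving x = 0.27 V (positive root), so V_GS = 1.4 V.
I_D = (V_DD − V_GS)/R = (7.9 − 1.4) / 47.1 = 0.138 mA.

I_D = 0.138 mA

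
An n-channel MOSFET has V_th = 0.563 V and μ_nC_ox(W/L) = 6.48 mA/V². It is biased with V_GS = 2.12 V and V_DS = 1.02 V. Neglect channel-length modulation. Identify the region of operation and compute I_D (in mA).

V_ov = V_GS − V_th = 2.12 − 0.563 = 1.56 V.
Since V_DS = 1.02 V < V_ov = 1.56 V, the device is in the triode region.
I_D = k_n [V_ov · V_DS − ½ V_DS²] = 6.48 × [1.56 × 1.02 − 0.5 × 1.02²] = 6.92 mA.

Triode; I_D = 6.92 mA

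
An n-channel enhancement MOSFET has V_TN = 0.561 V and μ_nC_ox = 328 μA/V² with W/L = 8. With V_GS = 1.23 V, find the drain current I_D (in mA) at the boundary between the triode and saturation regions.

I_D = 0.587 mA

At the boundary V_DS = V_ov = V_GS − V_TN = 1.23 − 0.561 = 0.669 V.
k_n = μ_nC_ox · (W/L) = 2.624 mA/V².
I_D = ½ k_n V_ov² = 0.5 × 2.624 × 0.669² = 0.587 mA.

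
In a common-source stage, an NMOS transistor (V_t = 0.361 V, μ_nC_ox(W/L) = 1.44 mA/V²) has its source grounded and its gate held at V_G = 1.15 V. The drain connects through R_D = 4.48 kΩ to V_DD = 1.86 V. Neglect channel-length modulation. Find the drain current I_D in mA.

V_GS = V_G = 1.15 V, so V_ov = 1.15 − 0.361 = 0.789 V.
Assume saturation: I_D = ½ k_n V_ov² = 0.5 × 1.44 × 0.789² = 0.448 mA, giving V_DS = V_DD − I_D R_D = 1.86 − 0.448 × 4.48 = -0.148 V.
But -0.148 V < V_ov = 0.789 V, so the device is actually in triode.
In triode I_D = k_n[V_ov V_DS − ½ V_DS²] and I_D = (V_DD − V_DS)/R_D. Equating: 3.23 V_DS² − 6.09 V_DS + 1.86 = 0, giving V_DS = 0.383 V (the root below V_ov).
I_D = (1.86 − 0.383) / 4.48 = 0.33 mA.

I_D = 0.330 mA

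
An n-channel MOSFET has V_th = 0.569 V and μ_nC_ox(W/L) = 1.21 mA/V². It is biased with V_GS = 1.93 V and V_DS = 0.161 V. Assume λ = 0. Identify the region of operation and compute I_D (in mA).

Triode; I_D = 0.249 mA

V_ov = V_GS − V_th = 1.93 − 0.569 = 1.36 V.
Since V_DS = 0.161 V < V_ov = 1.36 V, the device is in the triode region.
I_D = k_n [V_ov · V_DS − ½ V_DS²] = 1.21 × [1.36 × 0.161 − 0.5 × 0.161²] = 0.249 mA.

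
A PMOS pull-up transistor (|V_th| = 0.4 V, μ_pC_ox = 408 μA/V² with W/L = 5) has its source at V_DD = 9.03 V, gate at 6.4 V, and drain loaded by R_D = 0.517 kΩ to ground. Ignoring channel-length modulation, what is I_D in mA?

V_SG = V_DD − V_G = 9.03 − 6.4 = 2.63 V, so V_ov = 2.63 − 0.4 = 2.23 V.
k_p = μ_pC_ox · (W/L) = 2.04 mA/V².
Assume saturation: I_D = ½ k_p V_ov² = 0.5 × 2.04 × 2.23² = 5.07 mA, giving V_SD = V_DD − I_D R_D = 9.03 − 5.07 × 0.517 = 6.41 V.
V_SD = 6.41 V ≥ V_ov = 2.23 V, confirming saturation.

I_D = 5.07 mA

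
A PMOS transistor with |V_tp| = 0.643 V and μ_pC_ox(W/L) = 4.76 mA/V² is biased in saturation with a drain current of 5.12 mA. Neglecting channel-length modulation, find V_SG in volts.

V_SG = 2.11 V

In saturation I_D = ½ k_p (V_SG − |V_tp|)², so V_SG − |V_tp| = √(2 I_D / k_p) = √(2 × 5.12 / 4.76) = 1.47 V.
V_SG = 0.643 + 1.47 = 2.11 V.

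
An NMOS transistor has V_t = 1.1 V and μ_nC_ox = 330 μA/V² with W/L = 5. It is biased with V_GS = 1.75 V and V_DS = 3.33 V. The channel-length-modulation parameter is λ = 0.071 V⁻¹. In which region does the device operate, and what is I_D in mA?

k_n = μ_nC_ox · (W/L) = 1.65 mA/V².
V_ov = V_GS − V_t = 1.75 − 1.1 = 0.65 V.
Since V_DS = 3.33 V ≥ V_ov = 0.65 V, the device is in saturation.
I_D = ½ k_n V_ov² (1 + λ V_DS) = 0.5 × 1.65 × 0.65² × (1 + 0.071 × 3.33) = 0.431 mA.

Saturation; I_D = 0.431 mA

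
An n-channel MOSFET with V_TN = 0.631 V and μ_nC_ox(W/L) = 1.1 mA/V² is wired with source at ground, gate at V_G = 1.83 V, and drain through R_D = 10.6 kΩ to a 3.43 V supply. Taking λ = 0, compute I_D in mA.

V_GS = V_G = 1.83 V, so V_ov = 1.83 − 0.631 = 1.2 V.
Assume saturation: I_D = ½ k_n V_ov² = 0.5 × 1.1 × 1.2² = 0.791 mA, giving V_DS = V_DD − I_D R_D = 3.43 − 0.791 × 10.6 = -4.95 V.
But -4.95 V < V_ov = 1.2 V, so the device is actually in triode.
In triode I_D = k_n[V_ov V_DS − ½ V_DS²] and I_D = (V_DD − V_DS)/R_D. Equating: 5.83 V_DS² − 14.98 V_DS + 3.43 = 0, giving V_DS = 0.254 V (the root below V_ov).
I_D = (3.43 − 0.254) / 10.6 = 0.3 mA.

I_D = 0.300 mA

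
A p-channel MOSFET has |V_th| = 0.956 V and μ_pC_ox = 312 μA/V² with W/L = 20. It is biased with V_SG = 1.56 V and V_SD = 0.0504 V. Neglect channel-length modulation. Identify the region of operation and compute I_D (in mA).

k_p = μ_pC_ox · (W/L) = 6.24 mA/V².
V_ov = V_SG − |V_th| = 1.56 − 0.956 = 0.604 V.
Since V_SD = 0.0504 V < V_ov = 0.604 V, the device is in the triode region.
I_D = k_p [V_ov · V_SD − ½ V_SD²] = 6.24 × [0.604 × 0.0504 − 0.5 × 0.0504²] = 0.182 mA.

Triode; I_D = 0.182 mA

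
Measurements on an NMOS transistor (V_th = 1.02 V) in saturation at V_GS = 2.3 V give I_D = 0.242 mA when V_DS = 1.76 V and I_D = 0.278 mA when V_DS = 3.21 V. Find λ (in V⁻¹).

λ = 0.125 V⁻¹

With V_GS fixed, I_D ∝ (1 + λ V_DS) in saturation, so I_D2/I_D1 = (1 + λ V_DS2)/(1 + λ V_DS1).
0.278/0.242 = 1.149 = (1 + 3.21 λ)/(1 + 1.76 λ).
Solving: λ (I_D1 V_DS2 − I_D2 V_DS1) = I_D2 − I_D1, so λ = (0.278 − 0.242) / (0.242 × 3.21 − 0.278 × 1.76) = 0.036 / 0.288 = 0.125 V⁻¹.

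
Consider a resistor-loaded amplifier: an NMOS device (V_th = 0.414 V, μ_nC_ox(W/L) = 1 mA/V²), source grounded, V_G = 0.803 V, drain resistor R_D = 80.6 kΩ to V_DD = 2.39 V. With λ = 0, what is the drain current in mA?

I_D = 0.0286 mA

V_GS = V_G = 0.803 V, so V_ov = 0.803 − 0.414 = 0.389 V.
Assume saturation: I_D = ½ k_n V_ov² = 0.5 × 1 × 0.389² = 0.0757 mA, giving V_DS = V_DD − I_D R_D = 2.39 − 0.0757 × 80.6 = -3.71 V.
But -3.71 V < V_ov = 0.389 V, so the device is actually in triode.
In triode I_D = k_n[V_ov V_DS − ½ V_DS²] and I_D = (V_DD − V_DS)/R_D. Equating: 40.3 V_DS² − 32.35 V_DS + 2.39 = 0, giving V_DS = 0.0823 V (the root below V_ov).
I_D = (2.39 − 0.0823) / 80.6 = 0.0286 mA.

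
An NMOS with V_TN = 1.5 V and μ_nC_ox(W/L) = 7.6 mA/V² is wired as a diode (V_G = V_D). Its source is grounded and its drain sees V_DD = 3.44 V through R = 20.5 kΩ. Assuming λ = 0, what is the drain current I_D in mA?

With gate tied to drain, V_GS = V_DS ≥ V_GS − V_TN, so the device is in saturation.
KCL at the drain: ½ k_n (V_GS − V_TN)² = (V_DD − V_GS)/R.
Let x = V_GS − 1.5. Then 77.9 x² + x − 1.94 = 0, giving x = 0.152 V (positive root), so V_GS = 1.65 V.
I_D = (V_DD − V_GS)/R = (3.44 − 1.65) / 20.5 = 0.0872 mA.

I_D = 0.0872 mA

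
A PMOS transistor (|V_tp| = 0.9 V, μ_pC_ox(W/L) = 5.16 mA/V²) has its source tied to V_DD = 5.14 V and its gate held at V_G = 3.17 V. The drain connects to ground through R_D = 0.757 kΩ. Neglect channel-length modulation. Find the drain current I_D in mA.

V_SG = V_DD − V_G = 5.14 − 3.17 = 1.97 V, so V_ov = 1.97 − 0.9 = 1.07 V.
Assume saturation: I_D = ½ k_p V_ov² = 0.5 × 5.16 × 1.07² = 2.95 mA, giving V_SD = V_DD − I_D R_D = 5.14 − 2.95 × 0.757 = 2.9 V.
V_SD = 2.9 V ≥ V_ov = 1.07 V, confirming saturation.

I_D = 2.95 mA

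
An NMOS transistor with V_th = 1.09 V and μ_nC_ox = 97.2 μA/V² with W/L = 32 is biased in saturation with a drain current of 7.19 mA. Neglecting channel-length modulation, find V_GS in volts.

k_n = μ_nC_ox · (W/L) = 3.11 mA/V².
In saturation I_D = ½ k_n (V_GS − V_th)², so V_GS − V_th = √(2 I_D / k_n) = √(2 × 7.19 / 3.11) = 2.15 V.
V_GS = 1.09 + 2.15 = 3.24 V.

V_GS = 3.24 V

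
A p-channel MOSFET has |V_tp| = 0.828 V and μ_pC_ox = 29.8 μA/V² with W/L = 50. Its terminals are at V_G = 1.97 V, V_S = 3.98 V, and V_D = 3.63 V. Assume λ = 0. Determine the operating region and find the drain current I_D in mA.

V_SG = V_S − V_G = 3.98 − 1.97 = 2.01 V; V_SD = V_S − V_D = 3.98 − 3.63 = 0.35 V.
k_p = μ_pC_ox · (W/L) = 1.49 mA/V².
V_ov = V_SG − |V_tp| = 2.01 − 0.828 = 1.18 V.
Since V_SD = 0.35 V < V_ov = 1.18 V, the device is in the triode region.
I_D = k_p [V_ov · V_SD − ½ V_SD²] = 1.49 × [1.18 × 0.35 − 0.5 × 0.35²] = 0.525 mA.

Triode; I_D = 0.525 mA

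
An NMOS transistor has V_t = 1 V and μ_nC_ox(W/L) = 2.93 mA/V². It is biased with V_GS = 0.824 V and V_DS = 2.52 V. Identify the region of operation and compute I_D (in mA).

V_GS = 0.824 V < V_t = 1 V, so the transistor is in cutoff.

Cutoff; I_D = 0 mA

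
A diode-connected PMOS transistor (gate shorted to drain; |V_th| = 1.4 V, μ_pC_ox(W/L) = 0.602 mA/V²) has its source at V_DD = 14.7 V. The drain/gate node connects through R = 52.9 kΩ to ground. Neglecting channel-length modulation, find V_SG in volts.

With gate tied to drain, V_SG = V_SD ≥ V_SG − |V_th|, so the device is in saturation.
KCL at the drain: ½ k_p (V_SG − |V_th|)² = (V_DD − V_SG)/R.
Let x = V_SG − 1.4. Then 15.9 x² + x − 13.3 = 0, giving x = 0.883 V (positive root), so V_SG = 2.28 V.
I_D = (V_DD − V_SG)/R = (14.7 − 2.28) / 52.9 = 0.235 mA.

V_SG = 2.28 V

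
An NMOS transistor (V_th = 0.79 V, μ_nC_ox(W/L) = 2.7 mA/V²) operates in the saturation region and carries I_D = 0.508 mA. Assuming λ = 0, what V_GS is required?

V_GS = 1.40 V

In saturation I_D = ½ k_n (V_GS − V_th)², so V_GS − V_th = √(2 I_D / k_n) = √(2 × 0.508 / 2.7) = 0.613 V.
V_GS = 0.79 + 0.613 = 1.4 V.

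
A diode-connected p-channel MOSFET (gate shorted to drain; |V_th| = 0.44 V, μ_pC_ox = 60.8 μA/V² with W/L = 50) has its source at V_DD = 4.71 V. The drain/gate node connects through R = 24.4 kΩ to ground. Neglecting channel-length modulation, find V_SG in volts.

With gate tied to drain, V_SG = V_SD ≥ V_SG − |V_th|, so the device is in saturation.
k_p = μ_pC_ox · (W/L) = 3.04 mA/V².
KCL at the drain: ½ k_p (V_SG − |V_th|)² = (V_DD − V_SG)/R.
Let x = V_SG − 0.44. Then 37.1 x² + x − 4.27 = 0, giving x = 0.326 V (positive root), so V_SG = 0.766 V.
I_D = (V_DD − V_SG)/R = (4.71 − 0.766) / 24.4 = 0.162 mA.

V_SG = 0.766 V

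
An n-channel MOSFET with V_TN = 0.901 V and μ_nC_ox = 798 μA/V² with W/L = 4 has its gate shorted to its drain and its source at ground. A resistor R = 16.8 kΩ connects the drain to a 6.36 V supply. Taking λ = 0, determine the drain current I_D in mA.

I_D = 0.299 mA

With gate tied to drain, V_GS = V_DS ≥ V_GS − V_TN, so the device is in saturation.
k_n = μ_nC_ox · (W/L) = 3.192 mA/V².
KCL at the drain: ½ k_n (V_GS − V_TN)² = (V_DD − V_GS)/R.
Let x = V_GS − 0.901. Then 26.8 x² + x − 5.459 = 0, giving x = 0.433 V (positive root), so V_GS = 1.33 V.
I_D = (V_DD − V_GS)/R = (6.36 − 1.33) / 16.8 = 0.299 mA.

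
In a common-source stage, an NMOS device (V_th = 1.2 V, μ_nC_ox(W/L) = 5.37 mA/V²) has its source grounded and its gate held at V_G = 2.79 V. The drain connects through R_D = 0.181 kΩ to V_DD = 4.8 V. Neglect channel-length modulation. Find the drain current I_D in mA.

I_D = 6.79 mA

V_GS = V_G = 2.79 V, so V_ov = 2.79 − 1.2 = 1.59 V.
Assume saturation: I_D = ½ k_n V_ov² = 0.5 × 5.37 × 1.59² = 6.79 mA, giving V_DS = V_DD − I_D R_D = 4.8 − 6.79 × 0.181 = 3.57 V.
V_DS = 3.57 V ≥ V_ov = 1.59 V, confirming saturation.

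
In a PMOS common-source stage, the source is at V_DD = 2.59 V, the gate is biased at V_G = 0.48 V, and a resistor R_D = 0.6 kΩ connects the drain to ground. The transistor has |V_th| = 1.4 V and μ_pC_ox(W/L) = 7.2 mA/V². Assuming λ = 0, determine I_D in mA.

V_SG = V_DD − V_G = 2.59 − 0.48 = 2.11 V, so V_ov = 2.11 − 1.4 = 0.71 V.
Assume saturation: I_D = ½ k_p V_ov² = 0.5 × 7.2 × 0.71² = 1.81 mA, giving V_SD = V_DD − I_D R_D = 2.59 − 1.81 × 0.6 = 1.5 V.
V_SD = 1.5 V ≥ V_ov = 0.71 V, confirming saturation.

I_D = 1.81 mA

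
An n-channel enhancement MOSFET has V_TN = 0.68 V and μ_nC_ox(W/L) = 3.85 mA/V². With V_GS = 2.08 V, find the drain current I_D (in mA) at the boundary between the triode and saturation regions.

I_D = 3.77 mA

At the boundary V_DS = V_ov = V_GS − V_TN = 2.08 − 0.68 = 1.4 V.
I_D = ½ k_n V_ov² = 0.5 × 3.85 × 1.4² = 3.77 mA.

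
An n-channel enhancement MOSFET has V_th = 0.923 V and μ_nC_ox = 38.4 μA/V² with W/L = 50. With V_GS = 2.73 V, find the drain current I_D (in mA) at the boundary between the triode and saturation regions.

I_D = 3.13 mA

At the boundary V_DS = V_ov = V_GS − V_th = 2.73 − 0.923 = 1.81 V.
k_n = μ_nC_ox · (W/L) = 1.92 mA/V².
I_D = ½ k_n V_ov² = 0.5 × 1.92 × 1.81² = 3.13 mA.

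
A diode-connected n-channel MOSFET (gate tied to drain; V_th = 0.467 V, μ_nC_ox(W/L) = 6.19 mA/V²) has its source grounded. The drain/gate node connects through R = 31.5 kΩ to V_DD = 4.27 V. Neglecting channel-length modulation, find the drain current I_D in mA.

I_D = 0.115 mA

With gate tied to drain, V_GS = V_DS ≥ V_GS − V_th, so the device is in saturation.
KCL at the drain: ½ k_n (V_GS − V_th)² = (V_DD − V_GS)/R.
Let x = V_GS − 0.467. Then 97.5 x² + x − 3.803 = 0, giving x = 0.192 V (positive root), so V_GS = 0.659 V.
I_D = (V_DD − V_GS)/R = (4.27 − 0.659) / 31.5 = 0.115 mA.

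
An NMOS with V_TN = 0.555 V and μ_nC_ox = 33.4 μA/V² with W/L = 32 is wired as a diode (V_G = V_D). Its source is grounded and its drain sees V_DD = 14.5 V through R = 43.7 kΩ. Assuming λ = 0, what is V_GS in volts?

V_GS = 1.31 V

With gate tied to drain, V_GS = V_DS ≥ V_GS − V_TN, so the device is in saturation.
k_n = μ_nC_ox · (W/L) = 1.069 mA/V².
KCL at the drain: ½ k_n (V_GS − V_TN)² = (V_DD − V_GS)/R.
Let x = V_GS − 0.555. Then 23.4 x² + x − 13.95 = 0, giving x = 0.752 V (positive root), so V_GS = 1.31 V.
I_D = (V_DD − V_GS)/R = (14.5 − 1.31) / 43.7 = 0.302 mA.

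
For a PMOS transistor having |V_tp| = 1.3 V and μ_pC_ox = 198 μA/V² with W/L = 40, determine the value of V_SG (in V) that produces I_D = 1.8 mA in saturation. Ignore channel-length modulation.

V_SG = 1.97 V

k_p = μ_pC_ox · (W/L) = 7.92 mA/V².
In saturation I_D = ½ k_p (V_SG − |V_tp|)², so V_SG − |V_tp| = √(2 I_D / k_p) = √(2 × 1.8 / 7.92) = 0.674 V.
V_SG = 1.3 + 0.674 = 1.97 V.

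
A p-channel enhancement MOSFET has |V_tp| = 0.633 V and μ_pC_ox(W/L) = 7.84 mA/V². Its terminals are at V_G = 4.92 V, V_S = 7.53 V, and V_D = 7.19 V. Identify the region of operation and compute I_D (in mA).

V_SG = V_S − V_G = 7.53 − 4.92 = 2.61 V; V_SD = V_S − V_D = 7.53 − 7.19 = 0.34 V.
V_ov = V_SG − |V_tp| = 2.61 − 0.633 = 1.98 V.
Since V_SD = 0.34 V < V_ov = 1.98 V, the device is in the triode region.
I_D = k_p [V_ov · V_SD − ½ V_SD²] = 7.84 × [1.98 × 0.34 − 0.5 × 0.34²] = 4.82 mA.

Triode; I_D = 4.82 mA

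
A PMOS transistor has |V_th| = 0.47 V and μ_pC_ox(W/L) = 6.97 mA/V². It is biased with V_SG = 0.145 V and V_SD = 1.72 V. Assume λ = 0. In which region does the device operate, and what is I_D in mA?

V_SG = 0.145 V < |V_th| = 0.47 V, so the transistor is in cutoff.

Cutoff; I_D = 0 mA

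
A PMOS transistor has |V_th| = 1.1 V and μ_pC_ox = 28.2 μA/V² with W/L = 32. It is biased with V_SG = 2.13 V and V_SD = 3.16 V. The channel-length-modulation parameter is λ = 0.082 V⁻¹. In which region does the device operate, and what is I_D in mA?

k_p = μ_pC_ox · (W/L) = 0.9024 mA/V².
V_ov = V_SG − |V_th| = 2.13 − 1.1 = 1.03 V.
Since V_SD = 3.16 V ≥ V_ov = 1.03 V, the device is in saturation.
I_D = ½ k_p V_ov² (1 + λ V_SD) = 0.5 × 0.9024 × 1.03² × (1 + 0.082 × 3.16) = 0.603 mA.

Saturation; I_D = 0.603 mA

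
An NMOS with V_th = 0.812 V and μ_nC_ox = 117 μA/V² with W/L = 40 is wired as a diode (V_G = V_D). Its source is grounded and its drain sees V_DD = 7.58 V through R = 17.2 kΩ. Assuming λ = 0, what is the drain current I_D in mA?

I_D = 0.370 mA

With gate tied to drain, V_GS = V_DS ≥ V_GS − V_th, so the device is in saturation.
k_n = μ_nC_ox · (W/L) = 4.68 mA/V².
KCL at the drain: ½ k_n (V_GS − V_th)² = (V_DD − V_GS)/R.
Let x = V_GS − 0.812. Then 40.2 x² + x − 6.768 = 0, giving x = 0.398 V (positive root), so V_GS = 1.21 V.
I_D = (V_DD − V_GS)/R = (7.58 − 1.21) / 17.2 = 0.37 mA.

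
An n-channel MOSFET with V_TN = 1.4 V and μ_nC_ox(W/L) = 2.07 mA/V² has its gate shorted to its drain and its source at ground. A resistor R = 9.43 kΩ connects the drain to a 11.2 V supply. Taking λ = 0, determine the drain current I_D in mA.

I_D = 0.938 mA

With gate tied to drain, V_GS = V_DS ≥ V_GS − V_TN, so the device is in saturation.
KCL at the drain: ½ k_n (V_GS − V_TN)² = (V_DD − V_GS)/R.
Let x = V_GS − 1.4. Then 9.76 x² + x − 9.8 = 0, giving x = 0.952 V (positive root), so V_GS = 2.35 V.
I_D = (V_DD − V_GS)/R = (11.2 − 2.35) / 9.43 = 0.938 mA.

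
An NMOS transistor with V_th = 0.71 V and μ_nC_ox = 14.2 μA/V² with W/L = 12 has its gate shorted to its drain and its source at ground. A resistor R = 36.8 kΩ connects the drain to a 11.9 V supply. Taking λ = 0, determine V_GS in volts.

With gate tied to drain, V_GS = V_DS ≥ V_GS − V_th, so the device is in saturation.
k_n = μ_nC_ox · (W/L) = 0.1704 mA/V².
KCL at the drain: ½ k_n (V_GS − V_th)² = (V_DD − V_GS)/R.
Let x = V_GS − 0.71. Then 3.14 x² + x − 11.19 = 0, giving x = 1.74 V (positive root), so V_GS = 2.45 V.
I_D = (V_DD − V_GS)/R = (11.9 − 2.45) / 36.8 = 0.257 mA.

V_GS = 2.45 V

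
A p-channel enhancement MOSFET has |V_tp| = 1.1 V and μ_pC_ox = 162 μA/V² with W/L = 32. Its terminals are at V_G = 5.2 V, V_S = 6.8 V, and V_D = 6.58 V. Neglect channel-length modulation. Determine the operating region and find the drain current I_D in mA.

Triode; I_D = 0.445 mA

V_SG = V_S − V_G = 6.8 − 5.2 = 1.6 V; V_SD = V_S − V_D = 6.8 − 6.58 = 0.22 V.
k_p = μ_pC_ox · (W/L) = 5.184 mA/V².
V_ov = V_SG − |V_tp| = 1.6 − 1.1 = 0.5 V.
Since V_SD = 0.22 V < V_ov = 0.5 V, the device is in the triode region.
I_D = k_p [V_ov · V_SD − ½ V_SD²] = 5.184 × [0.5 × 0.22 − 0.5 × 0.22²] = 0.445 mA.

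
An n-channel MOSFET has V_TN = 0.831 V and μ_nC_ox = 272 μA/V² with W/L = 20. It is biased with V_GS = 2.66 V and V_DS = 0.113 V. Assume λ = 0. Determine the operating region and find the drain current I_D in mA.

k_n = μ_nC_ox · (W/L) = 5.44 mA/V².
V_ov = V_GS − V_TN = 2.66 − 0.831 = 1.83 V.
Since V_DS = 0.113 V < V_ov = 1.83 V, the device is in the triode region.
I_D = k_n [V_ov · V_DS − ½ V_DS²] = 5.44 × [1.83 × 0.113 − 0.5 × 0.113²] = 1.09 mA.

Triode; I_D = 1.09 mA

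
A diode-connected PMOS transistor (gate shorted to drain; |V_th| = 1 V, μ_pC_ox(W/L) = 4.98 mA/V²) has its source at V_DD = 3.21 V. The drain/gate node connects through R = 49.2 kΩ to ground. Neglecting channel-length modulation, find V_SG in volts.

V_SG = 1.13 V

With gate tied to drain, V_SG = V_SD ≥ V_SG − |V_th|, so the device is in saturation.
KCL at the drain: ½ k_p (V_SG − |V_th|)² = (V_DD − V_SG)/R.
Let x = V_SG − 1. Then 123 x² + x − 2.21 = 0, giving x = 0.13 V (positive root), so V_SG = 1.13 V.
I_D = (V_DD − V_SG)/R = (3.21 − 1.13) / 49.2 = 0.0423 mA.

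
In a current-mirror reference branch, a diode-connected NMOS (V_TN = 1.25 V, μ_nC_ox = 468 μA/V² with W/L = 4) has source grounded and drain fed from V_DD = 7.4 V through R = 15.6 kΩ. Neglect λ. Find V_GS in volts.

With gate tied to drain, V_GS = V_DS ≥ V_GS − V_TN, so the device is in saturation.
k_n = μ_nC_ox · (W/L) = 1.872 mA/V².
KCL at the drain: ½ k_n (V_GS − V_TN)² = (V_DD − V_GS)/R.
Let x = V_GS − 1.25. Then 14.6 x² + x − 6.15 = 0, giving x = 0.616 V (positive root), so V_GS = 1.87 V.
I_D = (V_DD − V_GS)/R = (7.4 − 1.87) / 15.6 = 0.355 mA.

V_GS = 1.87 V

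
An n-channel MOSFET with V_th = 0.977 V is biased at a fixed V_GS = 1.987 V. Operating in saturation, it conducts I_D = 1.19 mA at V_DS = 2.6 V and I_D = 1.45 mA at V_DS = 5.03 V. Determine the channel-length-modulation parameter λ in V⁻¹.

With V_GS fixed, I_D ∝ (1 + λ V_DS) in saturation, so I_D2/I_D1 = (1 + λ V_DS2)/(1 + λ V_DS1).
1.45/1.19 = 1.218 = (1 + 5.03 λ)/(1 + 2.6 λ).
Solving: λ (I_D1 V_DS2 − I_D2 V_DS1) = I_D2 − I_D1, so λ = (1.45 − 1.19) / (1.19 × 5.03 − 1.45 × 2.6) = 0.26 / 2.22 = 0.117 V⁻¹.

λ = 0.117 V⁻¹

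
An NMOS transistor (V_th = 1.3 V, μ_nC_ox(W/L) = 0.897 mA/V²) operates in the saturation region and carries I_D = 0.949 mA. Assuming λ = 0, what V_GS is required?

In saturation I_D = ½ k_n (V_GS − V_th)², so V_GS − V_th = √(2 I_D / k_n) = √(2 × 0.949 / 0.897) = 1.45 V.
V_GS = 1.3 + 1.45 = 2.75 V.

V_GS = 2.75 V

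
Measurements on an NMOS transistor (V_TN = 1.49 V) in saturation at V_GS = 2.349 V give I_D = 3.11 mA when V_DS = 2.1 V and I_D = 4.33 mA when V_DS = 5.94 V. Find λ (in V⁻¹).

λ = 0.130 V⁻¹

With V_GS fixed, I_D ∝ (1 + λ V_DS) in saturation, so I_D2/I_D1 = (1 + λ V_DS2)/(1 + λ V_DS1).
4.33/3.11 = 1.392 = (1 + 5.94 λ)/(1 + 2.1 λ).
Solving: λ (I_D1 V_DS2 − I_D2 V_DS1) = I_D2 − I_D1, so λ = (4.33 − 3.11) / (3.11 × 5.94 − 4.33 × 2.1) = 1.22 / 9.38 = 0.13 V⁻¹.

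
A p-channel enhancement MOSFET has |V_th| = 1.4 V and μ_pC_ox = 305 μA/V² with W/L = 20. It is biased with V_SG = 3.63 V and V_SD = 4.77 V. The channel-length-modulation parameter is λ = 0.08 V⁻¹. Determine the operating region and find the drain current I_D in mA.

k_p = μ_pC_ox · (W/L) = 6.1 mA/V².
V_ov = V_SG − |V_th| = 3.63 − 1.4 = 2.23 V.
Since V_SD = 4.77 V ≥ V_ov = 2.23 V, the device is in saturation.
I_D = ½ k_p V_ov² (1 + λ V_SD) = 0.5 × 6.1 × 2.23² × (1 + 0.08 × 4.77) = 21 mA.

Saturation; I_D = 21.0 mA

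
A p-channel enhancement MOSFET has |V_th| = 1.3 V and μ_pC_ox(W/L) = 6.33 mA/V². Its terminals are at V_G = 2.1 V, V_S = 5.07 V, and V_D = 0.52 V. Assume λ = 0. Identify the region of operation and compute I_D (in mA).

Saturation; I_D = 8.83 mA

V_SG = V_S − V_G = 5.07 − 2.1 = 2.97 V; V_SD = V_S − V_D = 5.07 − 0.52 = 4.55 V.
V_ov = V_SG − |V_th| = 2.97 − 1.3 = 1.67 V.
Since V_SD = 4.55 V ≥ V_ov = 1.67 V, the device is in saturation.
I_D = ½ k_p V_ov² = 0.5 × 6.33 × 1.67² = 8.83 mA.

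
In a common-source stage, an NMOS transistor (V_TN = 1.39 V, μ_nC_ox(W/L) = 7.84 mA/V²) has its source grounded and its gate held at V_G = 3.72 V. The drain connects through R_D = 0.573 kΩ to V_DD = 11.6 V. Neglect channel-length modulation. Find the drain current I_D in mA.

I_D = 17.8 mA

V_GS = V_G = 3.72 V, so V_ov = 3.72 − 1.39 = 2.33 V.
Assume saturation: I_D = ½ k_n V_ov² = 0.5 × 7.84 × 2.33² = 21.3 mA, giving V_DS = V_DD − I_D R_D = 11.6 − 21.3 × 0.573 = -0.594 V.
But -0.594 V < V_ov = 2.33 V, so the device is actually in triode.
In triode I_D = k_n[V_ov V_DS − ½ V_DS²] and I_D = (V_DD − V_DS)/R_D. Equating: 2.25 V_DS² − 11.47 V_DS + 11.6 = 0, giving V_DS = 1.39 V (the root below V_ov).
I_D = (11.6 − 1.39) / 0.573 = 17.8 mA.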